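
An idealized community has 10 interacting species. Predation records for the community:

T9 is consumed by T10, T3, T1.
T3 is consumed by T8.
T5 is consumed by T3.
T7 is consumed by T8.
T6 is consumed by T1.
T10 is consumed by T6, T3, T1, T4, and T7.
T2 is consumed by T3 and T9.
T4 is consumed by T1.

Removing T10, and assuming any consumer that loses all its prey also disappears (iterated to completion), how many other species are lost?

3

Remove T10.
Round 1: T7 (all prey gone), T4 (all prey gone), T6 (all prey gone) → extinct.
No further losses. Total secondary extinctions: 3.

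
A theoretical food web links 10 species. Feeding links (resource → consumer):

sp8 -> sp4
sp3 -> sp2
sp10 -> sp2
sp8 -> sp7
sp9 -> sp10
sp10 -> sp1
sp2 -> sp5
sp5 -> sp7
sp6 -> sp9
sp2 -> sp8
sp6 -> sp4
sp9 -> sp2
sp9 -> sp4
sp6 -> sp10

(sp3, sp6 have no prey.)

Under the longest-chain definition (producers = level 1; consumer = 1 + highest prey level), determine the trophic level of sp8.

sp6 is a producer → level 1.
sp9 eats sp6 → level 2.
sp10 eats sp9 (level 2); other prey at levels: sp6 1 → level 3.
sp2 eats sp10 (level 3); other prey at levels: sp3 1, sp9 2 → level 4.
sp8 eats sp2 → level 5.

Trophic level 5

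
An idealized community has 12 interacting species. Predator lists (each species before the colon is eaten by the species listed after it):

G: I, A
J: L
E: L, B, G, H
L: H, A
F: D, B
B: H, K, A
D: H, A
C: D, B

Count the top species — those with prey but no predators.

4

Top species (has prey, but nothing eats it): I, H, K, A.
Count: 4.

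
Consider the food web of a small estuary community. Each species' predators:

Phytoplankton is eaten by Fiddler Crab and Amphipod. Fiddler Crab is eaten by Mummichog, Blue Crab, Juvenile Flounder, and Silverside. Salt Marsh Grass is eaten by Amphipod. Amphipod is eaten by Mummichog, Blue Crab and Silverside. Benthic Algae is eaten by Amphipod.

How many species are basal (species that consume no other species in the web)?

Basal species (no prey listed): Benthic Algae, Salt Marsh Grass, Phytoplankton.
Count: 3.

3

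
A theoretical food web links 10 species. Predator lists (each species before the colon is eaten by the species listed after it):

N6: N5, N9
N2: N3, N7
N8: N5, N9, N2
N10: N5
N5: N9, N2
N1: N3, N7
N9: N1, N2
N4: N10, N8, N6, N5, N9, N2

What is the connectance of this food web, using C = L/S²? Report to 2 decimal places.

C = 0.20

The web has S = 10 species and L = 20 feeding links.
C = L / S² = 20 / 100 = 0.2000 ≈ 0.20.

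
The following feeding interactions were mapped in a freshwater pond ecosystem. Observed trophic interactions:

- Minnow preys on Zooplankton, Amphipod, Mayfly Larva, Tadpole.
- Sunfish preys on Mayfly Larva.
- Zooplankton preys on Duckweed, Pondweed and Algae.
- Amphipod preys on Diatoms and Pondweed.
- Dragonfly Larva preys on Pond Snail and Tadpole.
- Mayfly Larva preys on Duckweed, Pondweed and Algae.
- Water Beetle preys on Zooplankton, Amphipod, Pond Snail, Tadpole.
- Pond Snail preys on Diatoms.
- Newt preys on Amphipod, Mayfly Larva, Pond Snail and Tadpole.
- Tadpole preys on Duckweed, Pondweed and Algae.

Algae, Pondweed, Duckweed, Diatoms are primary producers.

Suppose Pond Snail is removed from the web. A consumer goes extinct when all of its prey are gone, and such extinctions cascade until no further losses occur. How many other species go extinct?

0

Remove Pond Snail.
Every predator of it retains at least one other prey: Water Beetle still has Tadpole, Zooplankton, Amphipod; Newt still has Tadpole, Mayfly Larva, Amphipod; Dragonfly Larva still has Tadpole.
No consumer loses all prey, so no secondary extinctions occur.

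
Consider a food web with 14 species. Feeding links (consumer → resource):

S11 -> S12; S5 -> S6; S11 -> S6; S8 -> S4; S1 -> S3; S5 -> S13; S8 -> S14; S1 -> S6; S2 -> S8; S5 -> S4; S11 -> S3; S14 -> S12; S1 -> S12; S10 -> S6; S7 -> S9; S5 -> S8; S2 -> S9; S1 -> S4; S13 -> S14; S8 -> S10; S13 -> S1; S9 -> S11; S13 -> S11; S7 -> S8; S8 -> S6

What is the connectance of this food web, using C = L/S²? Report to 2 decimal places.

The web has S = 14 species and L = 25 feeding links.
C = L / S² = 25 / 196 = 0.1276 ≈ 0.13.

C = 0.13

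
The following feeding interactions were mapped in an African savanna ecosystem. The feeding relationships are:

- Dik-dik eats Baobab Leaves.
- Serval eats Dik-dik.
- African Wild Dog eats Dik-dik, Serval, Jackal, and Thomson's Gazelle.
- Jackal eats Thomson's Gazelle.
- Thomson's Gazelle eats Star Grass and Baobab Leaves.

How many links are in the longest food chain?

3 links

One longest chain: Baobab Leaves → Dik-dik → Serval → African Wild Dog.
It has 4 species and 3 links.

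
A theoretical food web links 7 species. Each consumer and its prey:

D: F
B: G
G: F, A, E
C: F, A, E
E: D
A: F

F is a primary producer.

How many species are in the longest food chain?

5 species

One longest chain: F → D → E → G → B.
It has 5 species and 4 links.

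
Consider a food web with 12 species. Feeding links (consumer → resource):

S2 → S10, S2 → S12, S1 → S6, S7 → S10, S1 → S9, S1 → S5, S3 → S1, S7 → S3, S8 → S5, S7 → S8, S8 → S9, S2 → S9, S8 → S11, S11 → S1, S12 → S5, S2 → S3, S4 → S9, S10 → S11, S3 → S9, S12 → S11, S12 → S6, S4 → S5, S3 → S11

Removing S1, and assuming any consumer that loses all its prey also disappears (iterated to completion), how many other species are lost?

2

Remove S1.
Round 1: S11 (all prey gone) → extinct.
Round 2: S10 (all prey gone) → extinct.
No further losses. Total secondary extinctions: 2.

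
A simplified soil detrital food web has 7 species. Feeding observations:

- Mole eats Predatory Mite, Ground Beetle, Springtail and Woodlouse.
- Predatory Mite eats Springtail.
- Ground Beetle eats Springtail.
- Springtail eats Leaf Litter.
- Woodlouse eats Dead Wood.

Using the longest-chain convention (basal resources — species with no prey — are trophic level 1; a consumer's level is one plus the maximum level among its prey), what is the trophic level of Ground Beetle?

Leaf Litter has no prey (basal) → level 1.
Springtail eats Leaf Litter → level 2.
Ground Beetle eats Springtail → level 3.

Trophic level 3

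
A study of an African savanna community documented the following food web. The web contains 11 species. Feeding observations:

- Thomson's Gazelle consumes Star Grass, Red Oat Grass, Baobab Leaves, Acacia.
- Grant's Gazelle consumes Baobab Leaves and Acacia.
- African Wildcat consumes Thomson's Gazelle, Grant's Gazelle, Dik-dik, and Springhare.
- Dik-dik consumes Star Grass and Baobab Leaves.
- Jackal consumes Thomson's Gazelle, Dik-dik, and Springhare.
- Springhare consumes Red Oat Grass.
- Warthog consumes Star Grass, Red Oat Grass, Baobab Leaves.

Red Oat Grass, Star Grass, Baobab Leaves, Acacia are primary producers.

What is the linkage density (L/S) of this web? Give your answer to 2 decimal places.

L/S = 1.73

There are L = 19 links among S = 11 species.
L/S = 19/11 = 1.7273 ≈ 1.73.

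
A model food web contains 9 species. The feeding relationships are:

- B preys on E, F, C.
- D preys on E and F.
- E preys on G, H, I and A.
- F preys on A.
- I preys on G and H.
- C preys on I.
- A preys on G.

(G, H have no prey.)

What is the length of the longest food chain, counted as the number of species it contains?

One longest chain: G → I → E → B.
It has 4 species and 3 links.

4 species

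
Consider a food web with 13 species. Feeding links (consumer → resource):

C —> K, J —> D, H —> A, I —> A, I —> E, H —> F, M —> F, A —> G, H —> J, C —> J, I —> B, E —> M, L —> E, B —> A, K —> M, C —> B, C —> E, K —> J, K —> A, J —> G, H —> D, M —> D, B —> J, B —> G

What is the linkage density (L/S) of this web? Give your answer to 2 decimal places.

L/S = 1.85

There are L = 24 links among S = 13 species.
L/S = 24/13 = 1.8462 ≈ 1.85.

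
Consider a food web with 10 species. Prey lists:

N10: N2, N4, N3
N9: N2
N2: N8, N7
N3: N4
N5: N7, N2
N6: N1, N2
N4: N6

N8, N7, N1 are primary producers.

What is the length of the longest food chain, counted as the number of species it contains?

One longest chain: N8 → N2 → N6 → N4 → N3 → N10.
It has 6 species and 5 links.

6 species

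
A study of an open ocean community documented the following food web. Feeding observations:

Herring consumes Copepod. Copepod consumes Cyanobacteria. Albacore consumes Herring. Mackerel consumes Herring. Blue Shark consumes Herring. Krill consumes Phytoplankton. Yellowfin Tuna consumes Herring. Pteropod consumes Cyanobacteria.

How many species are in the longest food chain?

One longest chain: Cyanobacteria → Copepod → Herring → Albacore.
It has 4 species and 3 links.

4 species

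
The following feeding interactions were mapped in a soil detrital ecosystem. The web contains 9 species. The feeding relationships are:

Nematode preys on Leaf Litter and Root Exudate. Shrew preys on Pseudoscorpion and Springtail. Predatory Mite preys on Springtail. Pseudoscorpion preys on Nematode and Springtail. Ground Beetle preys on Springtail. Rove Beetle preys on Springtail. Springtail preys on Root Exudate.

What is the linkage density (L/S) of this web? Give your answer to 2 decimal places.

L/S = 1.11

There are L = 10 links among S = 9 species.
L/S = 10/9 = 1.1111 ≈ 1.11.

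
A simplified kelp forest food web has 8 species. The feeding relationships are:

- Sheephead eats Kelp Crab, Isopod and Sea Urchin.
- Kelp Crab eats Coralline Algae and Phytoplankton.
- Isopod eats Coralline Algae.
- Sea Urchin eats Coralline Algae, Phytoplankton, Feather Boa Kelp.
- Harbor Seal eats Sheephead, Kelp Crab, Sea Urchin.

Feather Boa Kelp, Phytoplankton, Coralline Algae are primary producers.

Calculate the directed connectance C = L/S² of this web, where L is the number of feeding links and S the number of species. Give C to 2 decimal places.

C = 0.19

The web has S = 8 species and L = 12 feeding links.
C = L / S² = 12 / 64 = 0.1875 ≈ 0.19.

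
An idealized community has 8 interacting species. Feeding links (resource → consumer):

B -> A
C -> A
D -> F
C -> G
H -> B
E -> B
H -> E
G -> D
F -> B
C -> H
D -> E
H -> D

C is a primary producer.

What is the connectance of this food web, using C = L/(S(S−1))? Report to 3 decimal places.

The web has S = 8 species and L = 12 feeding links.
C = L / (S(S−1)) = 12 / 56 = 0.2143 ≈ 0.214.

C = 0.214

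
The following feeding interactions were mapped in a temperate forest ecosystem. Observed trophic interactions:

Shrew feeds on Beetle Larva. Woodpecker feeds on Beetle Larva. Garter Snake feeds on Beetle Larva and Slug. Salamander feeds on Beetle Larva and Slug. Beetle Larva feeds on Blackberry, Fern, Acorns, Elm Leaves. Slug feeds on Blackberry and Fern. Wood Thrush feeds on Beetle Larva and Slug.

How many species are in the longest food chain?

One longest chain: Fern → Beetle Larva → Wood Thrush.
It has 3 species and 2 links.

3 species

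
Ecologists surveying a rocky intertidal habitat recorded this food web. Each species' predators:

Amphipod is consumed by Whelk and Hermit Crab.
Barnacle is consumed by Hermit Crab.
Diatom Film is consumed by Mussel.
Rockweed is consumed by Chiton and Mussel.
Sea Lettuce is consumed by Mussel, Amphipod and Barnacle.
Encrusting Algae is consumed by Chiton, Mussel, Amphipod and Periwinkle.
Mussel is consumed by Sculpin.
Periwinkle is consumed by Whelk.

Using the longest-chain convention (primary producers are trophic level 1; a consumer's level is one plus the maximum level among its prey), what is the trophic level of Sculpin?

Trophic level 3

Diatom Film is a producer → level 1.
Mussel eats Diatom Film (level 1); other prey at levels: Rockweed 1, Sea Lettuce 1, Encrusting Algae 1 → level 2.
Sculpin eats Mussel → level 3.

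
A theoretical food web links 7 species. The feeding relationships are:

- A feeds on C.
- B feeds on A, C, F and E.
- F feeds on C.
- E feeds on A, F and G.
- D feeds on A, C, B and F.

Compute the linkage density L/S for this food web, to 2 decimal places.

L/S = 1.86

There are L = 13 links among S = 7 species.
L/S = 13/7 = 1.8571 ≈ 1.86.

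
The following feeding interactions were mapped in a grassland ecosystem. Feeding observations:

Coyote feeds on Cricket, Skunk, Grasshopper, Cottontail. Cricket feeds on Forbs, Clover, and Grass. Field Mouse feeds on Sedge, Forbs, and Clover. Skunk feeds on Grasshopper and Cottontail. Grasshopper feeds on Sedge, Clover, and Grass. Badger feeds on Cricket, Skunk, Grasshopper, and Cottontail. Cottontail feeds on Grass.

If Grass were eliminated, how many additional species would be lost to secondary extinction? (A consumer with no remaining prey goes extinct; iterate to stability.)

Remove Grass.
Round 1: Cottontail (all prey gone) → extinct.
No further losses. Total secondary extinctions: 1.

1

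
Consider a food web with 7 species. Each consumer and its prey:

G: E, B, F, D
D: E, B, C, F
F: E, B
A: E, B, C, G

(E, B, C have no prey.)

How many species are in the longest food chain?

5 species

One longest chain: E → F → D → G → A.
It has 5 species and 4 links.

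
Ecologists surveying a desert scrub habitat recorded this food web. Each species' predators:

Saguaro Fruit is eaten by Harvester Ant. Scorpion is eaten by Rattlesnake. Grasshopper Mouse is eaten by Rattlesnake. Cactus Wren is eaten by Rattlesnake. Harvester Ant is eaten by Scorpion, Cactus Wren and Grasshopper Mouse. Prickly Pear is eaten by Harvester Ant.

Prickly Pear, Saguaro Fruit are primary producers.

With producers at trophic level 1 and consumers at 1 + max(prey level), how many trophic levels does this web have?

4

Producers (level 1): Prickly Pear, Saguaro Fruit.
Prickly Pear → Harvester Ant → Cactus Wren → Rattlesnake gives Rattlesnake level 4.
No species has a prey at level 4, so no species reaches level 5.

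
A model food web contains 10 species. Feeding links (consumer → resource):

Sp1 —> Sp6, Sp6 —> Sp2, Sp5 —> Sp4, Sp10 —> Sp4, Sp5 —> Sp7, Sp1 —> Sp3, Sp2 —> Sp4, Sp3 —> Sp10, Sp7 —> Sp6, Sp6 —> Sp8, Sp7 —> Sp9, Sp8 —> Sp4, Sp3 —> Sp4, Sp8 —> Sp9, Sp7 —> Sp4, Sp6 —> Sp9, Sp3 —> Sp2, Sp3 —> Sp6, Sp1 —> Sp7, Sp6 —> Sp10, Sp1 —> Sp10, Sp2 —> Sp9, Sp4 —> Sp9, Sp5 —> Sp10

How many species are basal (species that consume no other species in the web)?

1

Basal species (no prey listed): Sp9.
Count: 1.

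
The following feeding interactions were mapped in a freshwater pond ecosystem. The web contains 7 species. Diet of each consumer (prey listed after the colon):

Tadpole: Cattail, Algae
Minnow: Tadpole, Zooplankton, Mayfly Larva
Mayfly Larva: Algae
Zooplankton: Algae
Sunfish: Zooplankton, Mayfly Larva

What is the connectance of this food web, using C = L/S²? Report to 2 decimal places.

C = 0.18

The web has S = 7 species and L = 9 feeding links.
C = L / S² = 9 / 49 = 0.1837 ≈ 0.18.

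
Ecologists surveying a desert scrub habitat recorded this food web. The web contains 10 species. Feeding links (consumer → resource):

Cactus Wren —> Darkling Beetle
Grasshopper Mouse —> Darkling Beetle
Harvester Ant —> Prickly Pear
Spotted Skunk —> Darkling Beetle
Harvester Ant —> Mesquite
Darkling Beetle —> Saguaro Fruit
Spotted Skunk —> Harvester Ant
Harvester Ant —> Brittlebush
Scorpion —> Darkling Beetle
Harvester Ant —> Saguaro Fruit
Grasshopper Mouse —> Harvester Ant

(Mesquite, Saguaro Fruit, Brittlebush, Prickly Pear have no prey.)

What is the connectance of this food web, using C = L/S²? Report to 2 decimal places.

The web has S = 10 species and L = 11 feeding links.
C = L / S² = 11 / 100 = 0.1100 ≈ 0.11.

C = 0.11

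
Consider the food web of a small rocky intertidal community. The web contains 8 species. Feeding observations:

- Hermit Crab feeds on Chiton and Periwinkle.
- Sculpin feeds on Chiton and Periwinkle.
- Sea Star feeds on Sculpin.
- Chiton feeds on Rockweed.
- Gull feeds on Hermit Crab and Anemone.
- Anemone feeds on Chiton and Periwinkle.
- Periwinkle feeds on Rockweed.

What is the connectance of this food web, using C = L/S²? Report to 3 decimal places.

C = 0.172

The web has S = 8 species and L = 11 feeding links.
C = L / S² = 11 / 64 = 0.1719 ≈ 0.172.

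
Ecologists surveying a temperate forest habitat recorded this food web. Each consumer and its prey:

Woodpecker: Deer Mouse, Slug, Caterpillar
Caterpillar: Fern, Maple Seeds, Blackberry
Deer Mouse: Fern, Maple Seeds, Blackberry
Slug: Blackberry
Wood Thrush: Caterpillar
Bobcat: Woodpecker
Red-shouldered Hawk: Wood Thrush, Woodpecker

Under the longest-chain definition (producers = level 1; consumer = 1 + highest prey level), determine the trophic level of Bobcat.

Trophic level 4

Fern is a producer → level 1.
Deer Mouse eats Fern (level 1); other prey at levels: Maple Seeds 1, Blackberry 1 → level 2.
Woodpecker eats Deer Mouse (level 2); other prey at levels: Slug 2, Caterpillar 2 → level 3.
Bobcat eats Woodpecker → level 4.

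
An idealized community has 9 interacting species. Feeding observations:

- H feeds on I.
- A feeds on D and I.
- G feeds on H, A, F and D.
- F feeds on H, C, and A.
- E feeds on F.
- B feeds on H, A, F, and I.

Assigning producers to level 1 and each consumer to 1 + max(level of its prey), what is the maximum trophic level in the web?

4

Producers (level 1): I, C, D.
I → H → F → B gives B level 4.
No species has a prey at level 4, so no species reaches level 5.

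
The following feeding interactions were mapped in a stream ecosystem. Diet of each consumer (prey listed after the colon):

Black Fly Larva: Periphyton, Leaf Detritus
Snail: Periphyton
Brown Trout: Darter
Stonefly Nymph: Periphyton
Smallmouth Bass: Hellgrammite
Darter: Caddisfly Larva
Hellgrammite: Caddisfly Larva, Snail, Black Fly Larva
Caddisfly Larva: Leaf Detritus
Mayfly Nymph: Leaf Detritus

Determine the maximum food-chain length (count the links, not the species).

3 links

One longest chain: Leaf Detritus → Caddisfly Larva → Darter → Brown Trout.
It has 4 species and 3 links.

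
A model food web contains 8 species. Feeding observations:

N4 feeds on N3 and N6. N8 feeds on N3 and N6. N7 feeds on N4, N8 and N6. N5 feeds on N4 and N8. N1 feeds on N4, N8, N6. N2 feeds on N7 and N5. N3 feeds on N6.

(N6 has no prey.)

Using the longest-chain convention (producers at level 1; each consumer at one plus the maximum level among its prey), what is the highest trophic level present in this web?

5

Producers (level 1): N6.
N6 → N3 → N4 → N7 → N2 gives N2 level 5.
No species has a prey at level 5, so no species reaches level 6.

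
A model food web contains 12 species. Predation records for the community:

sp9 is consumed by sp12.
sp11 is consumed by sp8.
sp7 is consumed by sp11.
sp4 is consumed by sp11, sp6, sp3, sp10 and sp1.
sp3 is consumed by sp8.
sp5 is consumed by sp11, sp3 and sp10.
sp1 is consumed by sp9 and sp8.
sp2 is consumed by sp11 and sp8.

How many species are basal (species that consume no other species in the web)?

Basal species (no prey listed): sp5, sp4, sp7, sp2.
Count: 4.

4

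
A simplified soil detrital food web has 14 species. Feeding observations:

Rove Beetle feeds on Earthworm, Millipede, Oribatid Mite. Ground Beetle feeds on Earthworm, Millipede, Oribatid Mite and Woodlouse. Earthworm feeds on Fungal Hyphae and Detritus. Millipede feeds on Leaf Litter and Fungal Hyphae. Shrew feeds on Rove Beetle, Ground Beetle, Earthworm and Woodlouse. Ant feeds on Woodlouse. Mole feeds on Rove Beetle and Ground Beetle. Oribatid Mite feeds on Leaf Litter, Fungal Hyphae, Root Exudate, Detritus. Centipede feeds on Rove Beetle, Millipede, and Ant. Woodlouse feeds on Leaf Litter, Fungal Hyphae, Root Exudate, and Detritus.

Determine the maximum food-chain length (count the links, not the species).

3 links

One longest chain: Fungal Hyphae → Woodlouse → Ant → Centipede.
It has 4 species and 3 links.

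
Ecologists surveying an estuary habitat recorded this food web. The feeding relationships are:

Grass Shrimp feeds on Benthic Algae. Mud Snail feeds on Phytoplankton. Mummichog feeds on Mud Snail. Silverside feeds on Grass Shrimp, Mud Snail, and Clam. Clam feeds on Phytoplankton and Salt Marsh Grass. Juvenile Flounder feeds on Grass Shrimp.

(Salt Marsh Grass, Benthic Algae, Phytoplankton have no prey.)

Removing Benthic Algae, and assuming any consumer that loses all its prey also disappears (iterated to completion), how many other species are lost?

Remove Benthic Algae.
Round 1: Grass Shrimp (all prey gone) → extinct.
Round 2: Juvenile Flounder (all prey gone) → extinct.
No further losses. Total secondary extinctions: 2.

2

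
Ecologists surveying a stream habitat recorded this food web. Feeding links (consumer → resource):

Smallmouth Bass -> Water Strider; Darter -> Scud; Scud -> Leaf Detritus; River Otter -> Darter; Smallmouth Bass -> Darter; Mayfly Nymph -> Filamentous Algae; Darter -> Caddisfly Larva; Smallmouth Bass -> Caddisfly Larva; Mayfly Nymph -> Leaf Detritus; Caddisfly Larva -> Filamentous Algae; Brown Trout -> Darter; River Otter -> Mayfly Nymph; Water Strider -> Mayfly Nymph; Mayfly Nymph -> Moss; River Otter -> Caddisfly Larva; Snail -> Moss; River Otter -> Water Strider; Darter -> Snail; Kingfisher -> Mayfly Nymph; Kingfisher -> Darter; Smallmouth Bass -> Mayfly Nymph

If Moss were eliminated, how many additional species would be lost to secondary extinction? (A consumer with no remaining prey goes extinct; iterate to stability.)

1

Remove Moss.
Round 1: Snail (all prey gone) → extinct.
No further losses. Total secondary extinctions: 1.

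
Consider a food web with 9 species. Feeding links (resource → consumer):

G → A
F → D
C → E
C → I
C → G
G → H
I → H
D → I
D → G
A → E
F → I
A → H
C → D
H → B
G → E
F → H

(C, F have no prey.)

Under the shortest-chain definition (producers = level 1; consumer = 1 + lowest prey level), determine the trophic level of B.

Trophic level 3

F is a producer → level 1.
H eats F → level 2.
B eats H → level 3.
No prey of B is below level 2, so 3 is the minimum.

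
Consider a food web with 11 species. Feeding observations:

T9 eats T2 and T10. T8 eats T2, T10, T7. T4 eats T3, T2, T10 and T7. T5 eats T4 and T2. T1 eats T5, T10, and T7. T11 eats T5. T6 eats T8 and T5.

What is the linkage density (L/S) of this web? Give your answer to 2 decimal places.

There are L = 17 links among S = 11 species.
L/S = 17/11 = 1.5455 ≈ 1.55.

L/S = 1.55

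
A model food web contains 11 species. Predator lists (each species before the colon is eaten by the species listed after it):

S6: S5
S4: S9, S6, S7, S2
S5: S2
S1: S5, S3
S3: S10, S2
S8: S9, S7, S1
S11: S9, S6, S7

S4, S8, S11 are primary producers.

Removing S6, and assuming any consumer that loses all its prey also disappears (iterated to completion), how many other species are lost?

0

Remove S6.
Every predator of it retains at least one other prey: S5 still has S1.
No consumer loses all prey, so no secondary extinctions occur.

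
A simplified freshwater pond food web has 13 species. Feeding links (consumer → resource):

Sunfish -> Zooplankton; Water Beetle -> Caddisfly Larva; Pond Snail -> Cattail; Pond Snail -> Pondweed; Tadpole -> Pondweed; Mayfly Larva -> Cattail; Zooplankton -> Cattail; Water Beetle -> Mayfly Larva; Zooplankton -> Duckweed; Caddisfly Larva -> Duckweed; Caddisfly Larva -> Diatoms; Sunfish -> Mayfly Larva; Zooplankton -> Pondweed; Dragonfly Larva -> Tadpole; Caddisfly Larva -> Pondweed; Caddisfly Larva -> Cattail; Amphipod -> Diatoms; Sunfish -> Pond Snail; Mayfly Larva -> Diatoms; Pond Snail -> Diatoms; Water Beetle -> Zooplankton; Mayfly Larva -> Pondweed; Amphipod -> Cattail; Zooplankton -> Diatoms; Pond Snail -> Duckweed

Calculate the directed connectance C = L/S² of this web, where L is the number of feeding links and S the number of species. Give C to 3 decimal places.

The web has S = 13 species and L = 25 feeding links.
C = L / S² = 25 / 169 = 0.1479 ≈ 0.148.

C = 0.148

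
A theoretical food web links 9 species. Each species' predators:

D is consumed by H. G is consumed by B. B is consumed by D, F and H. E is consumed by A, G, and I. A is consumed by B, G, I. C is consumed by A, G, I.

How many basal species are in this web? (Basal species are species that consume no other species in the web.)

2

Basal species (no prey listed): C, E.
Count: 2.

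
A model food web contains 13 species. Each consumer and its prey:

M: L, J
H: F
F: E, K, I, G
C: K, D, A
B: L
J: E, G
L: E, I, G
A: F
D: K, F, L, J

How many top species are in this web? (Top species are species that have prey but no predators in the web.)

4

Top species (has prey, but nothing eats it): H, M, B, C.
Count: 4.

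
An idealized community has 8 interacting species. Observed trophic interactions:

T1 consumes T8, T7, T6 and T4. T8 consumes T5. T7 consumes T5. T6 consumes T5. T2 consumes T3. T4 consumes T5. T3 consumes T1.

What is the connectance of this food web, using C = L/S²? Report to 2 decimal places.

The web has S = 8 species and L = 10 feeding links.
C = L / S² = 10 / 64 = 0.1562 ≈ 0.16.

C = 0.16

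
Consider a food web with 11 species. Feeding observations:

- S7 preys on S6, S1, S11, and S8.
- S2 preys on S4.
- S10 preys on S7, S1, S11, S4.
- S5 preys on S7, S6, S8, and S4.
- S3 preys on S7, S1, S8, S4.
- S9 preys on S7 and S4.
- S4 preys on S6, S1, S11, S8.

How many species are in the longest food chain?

One longest chain: S1 → S4 → S3.
It has 3 species and 2 links.

3 species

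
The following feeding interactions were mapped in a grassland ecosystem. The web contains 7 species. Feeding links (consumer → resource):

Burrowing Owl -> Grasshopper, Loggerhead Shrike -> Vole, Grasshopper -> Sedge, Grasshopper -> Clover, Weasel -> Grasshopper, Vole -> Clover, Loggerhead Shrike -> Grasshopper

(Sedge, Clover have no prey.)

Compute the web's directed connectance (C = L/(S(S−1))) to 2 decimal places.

C = 0.17

The web has S = 7 species and L = 7 feeding links.
C = L / (S(S−1)) = 7 / 42 = 0.1667 ≈ 0.17.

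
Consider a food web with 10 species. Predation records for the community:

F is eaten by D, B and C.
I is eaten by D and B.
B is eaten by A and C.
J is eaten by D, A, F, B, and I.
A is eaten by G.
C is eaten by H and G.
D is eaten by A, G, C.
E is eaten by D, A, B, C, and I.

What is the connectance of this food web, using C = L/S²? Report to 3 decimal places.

C = 0.230

The web has S = 10 species and L = 23 feeding links.
C = L / S² = 23 / 100 = 0.2300 ≈ 0.230.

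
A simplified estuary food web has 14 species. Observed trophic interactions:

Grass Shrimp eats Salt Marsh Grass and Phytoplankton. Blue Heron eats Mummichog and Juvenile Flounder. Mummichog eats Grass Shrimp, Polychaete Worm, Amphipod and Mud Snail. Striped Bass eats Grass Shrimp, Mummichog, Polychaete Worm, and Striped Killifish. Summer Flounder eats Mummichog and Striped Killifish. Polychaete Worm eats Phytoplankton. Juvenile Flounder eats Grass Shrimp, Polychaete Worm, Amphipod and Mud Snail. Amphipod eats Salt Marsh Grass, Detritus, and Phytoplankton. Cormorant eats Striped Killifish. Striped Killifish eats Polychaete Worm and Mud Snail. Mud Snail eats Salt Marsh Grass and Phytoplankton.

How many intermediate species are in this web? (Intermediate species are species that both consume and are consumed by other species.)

7

Intermediate species (has both prey and predators): Mud Snail, Grass Shrimp, Polychaete Worm, Amphipod, Mummichog, Striped Killifish, Juvenile Flounder.
Count: 7.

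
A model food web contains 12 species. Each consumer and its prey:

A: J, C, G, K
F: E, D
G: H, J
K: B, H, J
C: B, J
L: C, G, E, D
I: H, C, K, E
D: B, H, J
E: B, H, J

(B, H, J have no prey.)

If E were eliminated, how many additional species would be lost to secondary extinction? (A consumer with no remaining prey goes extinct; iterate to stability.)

0

Remove E.
Every predator of it retains at least one other prey: L still has C, G, D; F still has D; I still has H, C, K.
No consumer loses all prey, so no secondary extinctions occur.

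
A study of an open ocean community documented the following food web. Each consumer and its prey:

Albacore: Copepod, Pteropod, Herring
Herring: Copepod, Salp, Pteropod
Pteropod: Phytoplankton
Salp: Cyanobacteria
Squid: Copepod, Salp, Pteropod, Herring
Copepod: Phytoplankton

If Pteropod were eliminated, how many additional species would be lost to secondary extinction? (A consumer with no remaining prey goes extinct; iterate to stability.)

Remove Pteropod.
Every predator of it retains at least one other prey: Herring still has Copepod, Salp; Albacore still has Copepod, Herring; Squid still has Copepod, Salp, Herring.
No consumer loses all prey, so no secondary extinctions occur.

0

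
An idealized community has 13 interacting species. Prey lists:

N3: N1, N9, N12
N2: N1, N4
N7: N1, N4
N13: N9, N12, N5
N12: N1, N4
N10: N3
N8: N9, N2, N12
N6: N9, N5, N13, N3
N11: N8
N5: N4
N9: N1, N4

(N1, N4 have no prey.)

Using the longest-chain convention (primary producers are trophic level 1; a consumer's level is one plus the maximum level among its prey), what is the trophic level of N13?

N1 is a producer → level 1.
N9 eats N1 (level 1); other prey at levels: N4 1 → level 2.
N13 eats N9 (level 2); other prey at levels: N12 2, N5 2 → level 3.

Trophic level 3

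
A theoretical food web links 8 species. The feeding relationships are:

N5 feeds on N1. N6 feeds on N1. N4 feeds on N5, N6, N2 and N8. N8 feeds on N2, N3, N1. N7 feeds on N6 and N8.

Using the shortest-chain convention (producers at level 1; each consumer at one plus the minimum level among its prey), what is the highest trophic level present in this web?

Producers (level 1): N1, N3, N2.
Following each consumer down to its lowest-level prey: N1 → N6 → N7 (levels 1 through 3).
All prey of N7 (N6 2, N8 2) are at level 2 or above, so N7 is at level 1 + 2 = 3.
Every consumer has at least one prey at level 2 or below, so none exceeds level 3.

3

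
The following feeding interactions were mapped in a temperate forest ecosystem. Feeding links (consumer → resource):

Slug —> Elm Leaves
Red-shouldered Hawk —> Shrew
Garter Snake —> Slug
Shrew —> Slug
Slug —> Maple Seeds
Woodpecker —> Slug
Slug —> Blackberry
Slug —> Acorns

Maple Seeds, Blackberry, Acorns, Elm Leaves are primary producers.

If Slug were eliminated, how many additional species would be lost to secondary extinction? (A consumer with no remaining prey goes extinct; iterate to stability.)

Remove Slug.
Round 1: Woodpecker (all prey gone), Garter Snake (all prey gone), Shrew (all prey gone) → extinct.
Round 2: Red-shouldered Hawk (all prey gone) → extinct.
No further losses. Total secondary extinctions: 4.

4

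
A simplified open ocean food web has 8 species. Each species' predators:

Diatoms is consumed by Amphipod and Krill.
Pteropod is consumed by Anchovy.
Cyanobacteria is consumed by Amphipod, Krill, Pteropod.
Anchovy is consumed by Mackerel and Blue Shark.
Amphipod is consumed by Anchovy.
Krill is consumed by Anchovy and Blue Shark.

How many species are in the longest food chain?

4 species

One longest chain: Cyanobacteria → Pteropod → Anchovy → Blue Shark.
It has 4 species and 3 links.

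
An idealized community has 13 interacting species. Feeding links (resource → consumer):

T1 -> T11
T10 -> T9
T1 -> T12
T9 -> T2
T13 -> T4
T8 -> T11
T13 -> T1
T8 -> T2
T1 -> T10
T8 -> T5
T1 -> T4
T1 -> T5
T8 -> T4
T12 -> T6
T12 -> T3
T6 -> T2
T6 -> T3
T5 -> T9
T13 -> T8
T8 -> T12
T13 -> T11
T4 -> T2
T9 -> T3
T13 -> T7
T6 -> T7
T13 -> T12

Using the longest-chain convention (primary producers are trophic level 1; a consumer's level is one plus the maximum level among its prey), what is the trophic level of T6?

Trophic level 4

T13 is a producer → level 1.
T1 eats T13 → level 2.
T12 eats T1 (level 2); other prey at levels: T13 1, T8 2 → level 3.
T6 eats T12 → level 4.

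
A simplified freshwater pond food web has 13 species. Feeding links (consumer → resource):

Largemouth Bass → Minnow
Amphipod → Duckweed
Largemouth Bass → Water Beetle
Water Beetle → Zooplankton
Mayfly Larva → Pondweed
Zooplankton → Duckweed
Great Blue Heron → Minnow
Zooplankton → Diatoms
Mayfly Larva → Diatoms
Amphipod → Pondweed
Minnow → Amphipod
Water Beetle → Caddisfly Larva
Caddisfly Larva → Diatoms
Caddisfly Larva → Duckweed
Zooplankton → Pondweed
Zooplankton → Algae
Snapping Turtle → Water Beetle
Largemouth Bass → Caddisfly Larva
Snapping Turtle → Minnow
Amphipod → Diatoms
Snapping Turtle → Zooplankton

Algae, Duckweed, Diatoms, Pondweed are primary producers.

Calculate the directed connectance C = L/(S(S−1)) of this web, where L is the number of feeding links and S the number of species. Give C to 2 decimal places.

The web has S = 13 species and L = 21 feeding links.
C = L / (S(S−1)) = 21 / 156 = 0.1346 ≈ 0.13.

C = 0.13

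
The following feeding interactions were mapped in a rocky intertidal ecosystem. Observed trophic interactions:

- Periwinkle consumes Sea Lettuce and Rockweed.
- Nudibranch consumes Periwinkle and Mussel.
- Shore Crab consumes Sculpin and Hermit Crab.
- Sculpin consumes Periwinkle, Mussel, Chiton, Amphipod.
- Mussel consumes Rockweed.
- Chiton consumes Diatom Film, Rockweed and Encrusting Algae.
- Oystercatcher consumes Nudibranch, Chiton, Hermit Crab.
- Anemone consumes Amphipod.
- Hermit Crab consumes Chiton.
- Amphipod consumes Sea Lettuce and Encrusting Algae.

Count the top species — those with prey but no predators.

Top species (has prey, but nothing eats it): Anemone, Oystercatcher, Shore Crab.
Count: 3.

3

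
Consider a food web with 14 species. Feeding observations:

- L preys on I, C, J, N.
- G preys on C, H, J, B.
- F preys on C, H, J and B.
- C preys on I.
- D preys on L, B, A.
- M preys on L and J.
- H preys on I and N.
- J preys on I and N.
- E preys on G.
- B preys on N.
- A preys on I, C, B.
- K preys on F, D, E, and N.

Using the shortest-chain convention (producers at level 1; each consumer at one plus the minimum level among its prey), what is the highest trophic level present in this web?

4

Producers (level 1): N, I.
Following each consumer down to its lowest-level prey: N → B → G → E (levels 1 through 4).
All prey of E (G 3) are at level 3 or above, so E is at level 1 + 3 = 4.
Every consumer has at least one prey at level 3 or below, so none exceeds level 4.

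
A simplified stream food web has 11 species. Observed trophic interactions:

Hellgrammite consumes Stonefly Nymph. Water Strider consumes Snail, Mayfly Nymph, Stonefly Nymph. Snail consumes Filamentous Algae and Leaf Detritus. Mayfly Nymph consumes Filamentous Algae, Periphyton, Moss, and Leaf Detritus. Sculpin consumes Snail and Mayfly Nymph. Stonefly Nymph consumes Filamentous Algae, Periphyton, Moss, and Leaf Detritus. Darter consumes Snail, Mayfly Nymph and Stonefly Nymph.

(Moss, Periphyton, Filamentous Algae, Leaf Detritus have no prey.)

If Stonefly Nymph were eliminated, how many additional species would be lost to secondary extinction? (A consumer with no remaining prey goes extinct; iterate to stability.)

1

Remove Stonefly Nymph.
Round 1: Hellgrammite (all prey gone) → extinct.
No further losses. Total secondary extinctions: 1.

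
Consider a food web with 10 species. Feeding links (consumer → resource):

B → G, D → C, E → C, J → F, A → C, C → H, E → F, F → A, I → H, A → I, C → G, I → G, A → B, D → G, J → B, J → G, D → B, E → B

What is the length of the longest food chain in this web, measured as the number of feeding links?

4 links

One longest chain: G → I → A → F → J.
It has 5 species and 4 links.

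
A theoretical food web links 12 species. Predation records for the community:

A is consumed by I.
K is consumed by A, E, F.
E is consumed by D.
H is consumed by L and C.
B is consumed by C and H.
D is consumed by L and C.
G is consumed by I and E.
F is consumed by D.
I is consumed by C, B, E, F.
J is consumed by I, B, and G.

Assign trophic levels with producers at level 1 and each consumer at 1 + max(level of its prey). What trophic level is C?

K is a producer → level 1.
A eats K → level 2.
I eats A (level 2); other prey at levels: J 1, G 2 → level 3.
B eats I (level 3); other prey at levels: J 1 → level 4.
H eats B → level 5.
C eats H (level 5); other prey at levels: I 3, B 4, D 5 → level 6.

Trophic level 6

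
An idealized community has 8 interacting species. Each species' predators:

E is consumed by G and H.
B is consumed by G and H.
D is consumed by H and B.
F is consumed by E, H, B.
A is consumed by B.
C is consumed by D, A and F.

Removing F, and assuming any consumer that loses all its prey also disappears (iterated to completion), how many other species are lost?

1

Remove F.
Round 1: E (all prey gone) → extinct.
No further losses. Total secondary extinctions: 1.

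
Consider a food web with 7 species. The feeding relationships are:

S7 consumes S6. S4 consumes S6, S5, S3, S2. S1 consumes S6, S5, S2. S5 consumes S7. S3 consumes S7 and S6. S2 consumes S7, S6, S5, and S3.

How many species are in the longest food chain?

One longest chain: S6 → S7 → S3 → S2 → S1.
It has 5 species and 4 links.

5 species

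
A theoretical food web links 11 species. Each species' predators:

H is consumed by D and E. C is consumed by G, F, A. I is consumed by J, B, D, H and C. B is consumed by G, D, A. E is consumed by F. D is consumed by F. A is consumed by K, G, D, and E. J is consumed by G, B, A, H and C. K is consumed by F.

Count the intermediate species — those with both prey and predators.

8

Intermediate species (has both prey and predators): J, B, C, H, A, D, E, K.
Count: 8.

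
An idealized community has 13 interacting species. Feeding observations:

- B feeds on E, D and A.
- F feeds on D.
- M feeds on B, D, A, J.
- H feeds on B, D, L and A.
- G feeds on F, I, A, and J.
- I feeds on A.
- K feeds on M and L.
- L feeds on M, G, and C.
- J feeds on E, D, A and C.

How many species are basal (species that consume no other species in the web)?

4

Basal species (no prey listed): A, D, E, C.
Count: 4.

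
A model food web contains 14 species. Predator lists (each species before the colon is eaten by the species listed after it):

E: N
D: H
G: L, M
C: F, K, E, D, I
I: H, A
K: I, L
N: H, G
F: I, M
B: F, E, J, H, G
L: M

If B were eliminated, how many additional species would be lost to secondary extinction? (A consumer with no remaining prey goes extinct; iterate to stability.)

Remove B.
Round 1: J (all prey gone) → extinct.
No further losses. Total secondary extinctions: 1.

1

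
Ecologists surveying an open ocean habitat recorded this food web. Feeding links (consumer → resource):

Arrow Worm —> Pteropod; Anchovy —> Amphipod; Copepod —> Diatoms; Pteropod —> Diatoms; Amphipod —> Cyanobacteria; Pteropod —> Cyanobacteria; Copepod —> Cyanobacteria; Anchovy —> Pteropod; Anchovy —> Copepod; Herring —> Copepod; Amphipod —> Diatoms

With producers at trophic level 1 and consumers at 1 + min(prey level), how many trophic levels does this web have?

3

Producers (level 1): Cyanobacteria, Diatoms.
Following each consumer down to its lowest-level prey: Cyanobacteria → Copepod → Herring (levels 1 through 3).
All prey of Herring (Copepod 2) are at level 2 or above, so Herring is at level 1 + 2 = 3.
Every consumer has at least one prey at level 2 or below, so none exceeds level 3.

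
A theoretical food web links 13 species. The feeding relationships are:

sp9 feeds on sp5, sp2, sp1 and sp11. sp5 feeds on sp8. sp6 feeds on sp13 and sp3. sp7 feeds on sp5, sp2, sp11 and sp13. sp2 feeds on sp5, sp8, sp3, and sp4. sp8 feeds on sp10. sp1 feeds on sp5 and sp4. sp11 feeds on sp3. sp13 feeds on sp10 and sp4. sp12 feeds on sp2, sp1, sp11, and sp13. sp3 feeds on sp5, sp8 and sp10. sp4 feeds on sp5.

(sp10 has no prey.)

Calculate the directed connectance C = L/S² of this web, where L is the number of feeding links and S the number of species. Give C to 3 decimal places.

The web has S = 13 species and L = 29 feeding links.
C = L / S² = 29 / 169 = 0.1716 ≈ 0.172.

C = 0.172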